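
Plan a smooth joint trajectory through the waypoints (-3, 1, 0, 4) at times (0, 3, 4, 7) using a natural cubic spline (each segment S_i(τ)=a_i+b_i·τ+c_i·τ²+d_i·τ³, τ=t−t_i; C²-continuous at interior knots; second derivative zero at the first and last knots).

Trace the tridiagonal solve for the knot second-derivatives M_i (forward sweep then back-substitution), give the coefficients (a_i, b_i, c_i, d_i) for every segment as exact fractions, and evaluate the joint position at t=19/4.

  seg 0: a=-3 b=7/3 c=0 d=-1/9
  seg 1: a=1 b=-2/3 c=-1 d=2/3
  seg 2: a=0 b=-2/3 c=1 d=-1/9
S(19/4) = 1/64

Δ: Δ0=4/3, Δ1=-1, Δ2=4/3
row 1: diag=8, rhs=-14; c'=1/8, d'=-7/4
row 2: denom=8−1·1/8=63/8; d'=(14−1·-7/4)/(63/8)=2
back: M2=2
back: M1=-7/4−1/8·2=-2
M: M0=0, M1=-2, M2=2, M3=0
seg 0: a=-3, c=M0/2=0, d=(M1−M0)/(6·3)=-1/9, b=Δ0−h0·(2M0+M1)/6=7/3
seg 1: a=1, c=M1/2=-1, d=(M2−M1)/(6·1)=2/3, b=Δ1−h1·(2M1+M2)/6=-2/3
seg 2: a=0, c=M2/2=1, d=(M3−M2)/(6·3)=-1/9, b=Δ2−h2·(2M2+M3)/6=-2/3
t_q=19/4 → seg 2, τ=3/4; S=0+-2/3·τ+1·τ²+-1/9·τ³=1/64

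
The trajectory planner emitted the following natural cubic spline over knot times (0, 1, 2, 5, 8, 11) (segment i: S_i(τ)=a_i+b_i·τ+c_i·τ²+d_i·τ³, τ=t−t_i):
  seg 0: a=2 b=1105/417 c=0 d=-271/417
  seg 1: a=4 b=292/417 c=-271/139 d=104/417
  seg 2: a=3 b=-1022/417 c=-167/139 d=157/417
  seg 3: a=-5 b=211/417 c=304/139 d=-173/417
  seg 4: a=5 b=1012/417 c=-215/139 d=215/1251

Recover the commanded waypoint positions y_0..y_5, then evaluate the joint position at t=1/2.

y_0 = S_0(0) = a_0 = 2
y_1 = S_1(0) = a_1 = 4
y_2 = S_2(0) = a_2 = 3
y_3 = S_3(0) = a_3 = -5
y_4 = S_4(0) = a_4 = 5
y_5 = S_4(3) = 3
t_q=1/2 is in segment 0 (τ=1/2); S_0(τ)=3607/1112

y_0=2 y_1=4 y_2=3 y_3=-5 y_4=5 y_5=3
S(1/2) = 3607/1112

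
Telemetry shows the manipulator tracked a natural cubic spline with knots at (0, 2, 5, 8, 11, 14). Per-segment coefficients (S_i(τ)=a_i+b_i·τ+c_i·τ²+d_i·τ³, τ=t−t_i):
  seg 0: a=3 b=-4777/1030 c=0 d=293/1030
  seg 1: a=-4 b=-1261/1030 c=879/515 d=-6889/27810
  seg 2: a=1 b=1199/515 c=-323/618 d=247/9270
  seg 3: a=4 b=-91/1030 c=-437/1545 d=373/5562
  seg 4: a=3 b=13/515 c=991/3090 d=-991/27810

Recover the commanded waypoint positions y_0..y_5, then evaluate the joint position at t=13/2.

y_0 = S_0(0) = a_0 = 3
y_1 = S_1(0) = a_1 = -4
y_2 = S_2(0) = a_2 = 1
y_3 = S_3(0) = a_3 = 4
y_4 = S_4(0) = a_4 = 3
y_5 = S_4(3) = 5
t_q=13/2 is in segment 2 (τ=3/2); S_2(τ)=28067/8240

y_0=3 y_1=-4 y_2=1 y_3=4 y_4=3 y_5=5
S(13/2) = 28067/8240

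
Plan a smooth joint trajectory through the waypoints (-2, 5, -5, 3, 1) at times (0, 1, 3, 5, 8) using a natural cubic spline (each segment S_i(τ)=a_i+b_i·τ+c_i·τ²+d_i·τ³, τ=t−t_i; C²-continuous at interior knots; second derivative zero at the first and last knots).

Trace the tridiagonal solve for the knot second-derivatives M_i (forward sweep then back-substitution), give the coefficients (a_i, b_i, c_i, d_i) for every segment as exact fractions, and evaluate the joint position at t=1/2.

  seg 0: a=-2 b=3017/312 c=0 d=-833/312
  seg 1: a=5 b=259/156 c=-833/104 d=365/156
  seg 2: a=-5 b=-359/156 c=627/104 d=-449/312
  seg 3: a=3 b=709/156 c=-271/104 d=271/936
S(1/2) = 2081/832

Δ: Δ0=7, Δ1=-5, Δ2=4, Δ3=-2/3
row 1: diag=6, rhs=-72; c'=1/3, d'=-12
row 2: denom=8−2·1/3=22/3; d'=(54−2·-12)/(22/3)=117/11
row 3: denom=10−2·3/11=104/11; d'=(-28−2·117/11)/(104/11)=-271/52
back: M3=-271/52
back: M2=117/11−3/11·-271/52=627/52
back: M1=-12−1/3·627/52=-833/52
M: M0=0, M1=-833/52, M2=627/52, M3=-271/52, M4=0
seg 0: a=-2, c=M0/2=0, d=(M1−M0)/(6·1)=-833/312, b=Δ0−h0·(2M0+M1)/6=3017/312
seg 1: a=5, c=M1/2=-833/104, d=(M2−M1)/(6·2)=365/156, b=Δ1−h1·(2M1+M2)/6=259/156
seg 2: a=-5, c=M2/2=627/104, d=(M3−M2)/(6·2)=-449/312, b=Δ2−h2·(2M2+M3)/6=-359/156
seg 3: a=3, c=M3/2=-271/104, d=(M4−M3)/(6·3)=271/936, b=Δ3−h3·(2M3+M4)/6=709/156
t_q=1/2 → seg 0, τ=1/2; S=-2+3017/312·τ+0·τ²+-833/312·τ³=2081/832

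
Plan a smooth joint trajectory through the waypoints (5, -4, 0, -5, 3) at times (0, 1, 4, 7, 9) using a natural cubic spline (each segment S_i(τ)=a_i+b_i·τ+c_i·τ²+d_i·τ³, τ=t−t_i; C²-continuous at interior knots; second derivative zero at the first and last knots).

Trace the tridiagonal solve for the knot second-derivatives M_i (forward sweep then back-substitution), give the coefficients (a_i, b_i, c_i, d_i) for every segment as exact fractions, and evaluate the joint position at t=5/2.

  seg 0: a=5 b=-605/57 c=0 d=92/57
  seg 1: a=-4 b=-329/57 c=92/19 d=-47/57
  seg 2: a=0 b=58/57 c=-49/19 d=32/57
  seg 3: a=-5 b=40/57 c=47/19 d=-47/114
S(5/2) = -691/152

Δ: Δ0=-9, Δ1=4/3, Δ2=-5/3, Δ3=4
row 1: diag=8, rhs=62; c'=3/8, d'=31/4
row 2: denom=12−3·3/8=87/8; d'=(-18−3·31/4)/(87/8)=-110/29
row 3: denom=10−3·8/29=266/29; d'=(34−3·-110/29)/(266/29)=94/19
back: M3=94/19
back: M2=-110/29−8/29·94/19=-98/19
back: M1=31/4−3/8·-98/19=184/19
M: M0=0, M1=184/19, M2=-98/19, M3=94/19, M4=0
seg 0: a=5, c=M0/2=0, d=(M1−M0)/(6·1)=92/57, b=Δ0−h0·(2M0+M1)/6=-605/57
seg 1: a=-4, c=M1/2=92/19, d=(M2−M1)/(6·3)=-47/57, b=Δ1−h1·(2M1+M2)/6=-329/57
seg 2: a=0, c=M2/2=-49/19, d=(M3−M2)/(6·3)=32/57, b=Δ2−h2·(2M2+M3)/6=58/57
seg 3: a=-5, c=M3/2=47/19, d=(M4−M3)/(6·2)=-47/114, b=Δ3−h3·(2M3+M4)/6=40/57
t_q=5/2 → seg 1, τ=3/2; S=-4+-329/57·τ+92/19·τ²+-47/57·τ³=-691/152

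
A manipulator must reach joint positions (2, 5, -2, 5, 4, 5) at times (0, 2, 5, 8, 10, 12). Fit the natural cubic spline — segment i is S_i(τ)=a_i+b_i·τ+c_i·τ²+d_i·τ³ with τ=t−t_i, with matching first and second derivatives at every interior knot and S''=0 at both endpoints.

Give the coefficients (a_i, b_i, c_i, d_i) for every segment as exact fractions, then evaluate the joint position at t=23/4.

Δ: Δ0=3/2, Δ1=-7/3, Δ2=7/3, Δ3=-1/2, Δ4=1/2
row 1: diag=10, rhs=-23; c'=3/10, d'=-23/10
row 2: denom=12−3·3/10=111/10; d'=(28−3·-23/10)/(111/10)=349/111
row 3: denom=10−3·10/37=340/37; d'=(-17−3·349/111)/(340/37)=-489/170
row 4: denom=8−2·37/170=643/85; d'=(6−2·-489/170)/(643/85)=999/643
back: M4=999/643
back: M3=-489/170−37/170·999/643=-2067/643
back: M2=349/111−10/37·-2067/643=7741/1929
back: M1=-23/10−3/10·7741/1929=-2253/643
M: M0=0, M1=-2253/643, M2=7741/1929, M3=-2067/643, M4=999/643, M5=0
seg 0: a=2, c=M0/2=0, d=(M1−M0)/(6·2)=-751/2572, b=Δ0−h0·(2M0+M1)/6=3431/1286
seg 1: a=5, c=M1/2=-2253/1286, d=(M2−M1)/(6·3)=7250/17361, b=Δ1−h1·(2M1+M2)/6=-1075/1286
seg 2: a=-2, c=M2/2=7741/3858, d=(M3−M2)/(6·3)=-6971/17361, b=Δ2−h2·(2M2+M3)/6=-93/1286
seg 3: a=5, c=M3/2=-2067/1286, d=(M4−M3)/(6·2)=511/1286, b=Δ3−h3·(2M3+M4)/6=1447/1286
seg 4: a=4, c=M4/2=999/1286, d=(M5−M4)/(6·2)=-333/2572, b=Δ4−h4·(2M4+M5)/6=-689/1286
t_q=23/4 → seg 2, τ=3/4; S=-2+-93/1286·τ+7741/3858·τ²+-6971/17361·τ³=-45061/41152

  seg 0: a=2 b=3431/1286 c=0 d=-751/2572
  seg 1: a=5 b=-1075/1286 c=-2253/1286 d=7250/17361
  seg 2: a=-2 b=-93/1286 c=7741/3858 d=-6971/17361
  seg 3: a=5 b=1447/1286 c=-2067/1286 d=511/1286
  seg 4: a=4 b=-689/1286 c=999/1286 d=-333/2572
S(23/4) = -45061/41152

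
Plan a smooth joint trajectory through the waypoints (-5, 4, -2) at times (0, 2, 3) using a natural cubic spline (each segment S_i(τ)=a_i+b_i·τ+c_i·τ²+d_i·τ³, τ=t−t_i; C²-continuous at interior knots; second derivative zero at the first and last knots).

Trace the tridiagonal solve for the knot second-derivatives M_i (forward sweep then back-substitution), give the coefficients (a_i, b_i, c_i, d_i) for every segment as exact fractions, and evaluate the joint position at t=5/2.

  seg 0: a=-5 b=8 c=0 d=-7/8
  seg 1: a=4 b=-5/2 c=-21/4 d=7/4
S(5/2) = 53/32

Δ: Δ0=9/2, Δ1=-6
row 1: diag=6, rhs=-63; c'=1/6, d'=-21/2
back: M1=-21/2
M: M0=0, M1=-21/2, M2=0
seg 0: a=-5, c=M0/2=0, d=(M1−M0)/(6·2)=-7/8, b=Δ0−h0·(2M0+M1)/6=8
seg 1: a=4, c=M1/2=-21/4, d=(M2−M1)/(6·1)=7/4, b=Δ1−h1·(2M1+M2)/6=-5/2
t_q=5/2 → seg 1, τ=1/2; S=4+-5/2·τ+-21/4·τ²+7/4·τ³=53/32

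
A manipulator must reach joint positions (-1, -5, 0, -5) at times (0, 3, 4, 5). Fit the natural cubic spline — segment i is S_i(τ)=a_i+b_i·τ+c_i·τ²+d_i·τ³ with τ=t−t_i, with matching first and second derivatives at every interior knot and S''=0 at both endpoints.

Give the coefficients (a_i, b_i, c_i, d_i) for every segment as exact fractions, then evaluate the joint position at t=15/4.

Δ: Δ0=-4/3, Δ1=5, Δ2=-5
row 1: diag=8, rhs=38; c'=1/8, d'=19/4
row 2: denom=4−1·1/8=31/8; d'=(-60−1·19/4)/(31/8)=-518/31
back: M2=-518/31
back: M1=19/4−1/8·-518/31=212/31
M: M0=0, M1=212/31, M2=-518/31, M3=0
seg 0: a=-1, c=M0/2=0, d=(M1−M0)/(6·3)=106/279, b=Δ0−h0·(2M0+M1)/6=-442/93
seg 1: a=-5, c=M1/2=106/31, d=(M2−M1)/(6·1)=-365/93, b=Δ1−h1·(2M1+M2)/6=512/93
seg 2: a=0, c=M2/2=-259/31, d=(M3−M2)/(6·1)=259/93, b=Δ2−h2·(2M2+M3)/6=53/93
t_q=15/4 → seg 1, τ=3/4; S=-5+512/93·τ+106/31·τ²+-365/93·τ³=-1197/1984

  seg 0: a=-1 b=-442/93 c=0 d=106/279
  seg 1: a=-5 b=512/93 c=106/31 d=-365/93
  seg 2: a=0 b=53/93 c=-259/31 d=259/93
S(15/4) = -1197/1984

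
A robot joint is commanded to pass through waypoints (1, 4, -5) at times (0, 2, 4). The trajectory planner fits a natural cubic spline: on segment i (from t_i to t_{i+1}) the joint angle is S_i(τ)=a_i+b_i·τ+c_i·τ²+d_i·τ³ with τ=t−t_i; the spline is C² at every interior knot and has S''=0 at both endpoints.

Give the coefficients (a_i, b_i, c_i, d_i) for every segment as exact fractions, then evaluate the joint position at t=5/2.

  seg 0: a=1 b=3 c=0 d=-3/8
  seg 1: a=4 b=-3/2 c=-9/4 d=3/8
S(5/2) = 175/64

Δ: Δ0=3/2, Δ1=-9/2
row 1: diag=8, rhs=-36; c'=1/4, d'=-9/2
back: M1=-9/2
M: M0=0, M1=-9/2, M2=0
seg 0: a=1, c=M0/2=0, d=(M1−M0)/(6·2)=-3/8, b=Δ0−h0·(2M0+M1)/6=3
seg 1: a=4, c=M1/2=-9/4, d=(M2−M1)/(6·2)=3/8, b=Δ1−h1·(2M1+M2)/6=-3/2
t_q=5/2 → seg 1, τ=1/2; S=4+-3/2·τ+-9/4·τ²+3/8·τ³=175/64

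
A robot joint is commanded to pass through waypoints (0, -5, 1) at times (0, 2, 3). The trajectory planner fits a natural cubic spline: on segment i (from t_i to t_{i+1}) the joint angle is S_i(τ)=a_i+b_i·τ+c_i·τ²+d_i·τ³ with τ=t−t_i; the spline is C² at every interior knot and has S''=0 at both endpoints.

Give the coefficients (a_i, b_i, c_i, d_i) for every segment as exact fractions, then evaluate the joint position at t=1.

  seg 0: a=0 b=-16/3 c=0 d=17/24
  seg 1: a=-5 b=19/6 c=17/4 d=-17/12
S(1) = -37/8

Δ: Δ0=-5/2, Δ1=6
row 1: diag=6, rhs=51; c'=1/6, d'=17/2
back: M1=17/2
M: M0=0, M1=17/2, M2=0
seg 0: a=0, c=M0/2=0, d=(M1−M0)/(6·2)=17/24, b=Δ0−h0·(2M0+M1)/6=-16/3
seg 1: a=-5, c=M1/2=17/4, d=(M2−M1)/(6·1)=-17/12, b=Δ1−h1·(2M1+M2)/6=19/6
t_q=1 → seg 0, τ=1; S=0+-16/3·τ+0·τ²+17/24·τ³=-37/8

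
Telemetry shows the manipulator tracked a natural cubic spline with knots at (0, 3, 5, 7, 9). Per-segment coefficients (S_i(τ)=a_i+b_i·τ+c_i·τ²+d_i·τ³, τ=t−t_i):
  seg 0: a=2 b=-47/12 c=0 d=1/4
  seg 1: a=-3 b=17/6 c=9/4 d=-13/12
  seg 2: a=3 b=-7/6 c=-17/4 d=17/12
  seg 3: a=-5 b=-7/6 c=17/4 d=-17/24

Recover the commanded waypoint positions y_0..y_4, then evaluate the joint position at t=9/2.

y_0 = S_0(0) = a_0 = 2
y_1 = S_1(0) = a_1 = -3
y_2 = S_2(0) = a_2 = 3
y_3 = S_3(0) = a_3 = -5
y_4 = S_3(2) = 4
t_q=9/2 is in segment 1 (τ=3/2); S_1(τ)=85/32

y_0=2 y_1=-3 y_2=3 y_3=-5 y_4=4
S(9/2) = 85/32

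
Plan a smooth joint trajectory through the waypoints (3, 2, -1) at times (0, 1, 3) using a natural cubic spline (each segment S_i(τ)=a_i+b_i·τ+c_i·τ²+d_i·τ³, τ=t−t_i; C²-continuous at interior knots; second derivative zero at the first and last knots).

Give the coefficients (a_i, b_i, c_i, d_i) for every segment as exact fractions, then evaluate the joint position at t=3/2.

Δ: Δ0=-1, Δ1=-3/2
row 1: diag=6, rhs=-3; c'=1/3, d'=-1/2
back: M1=-1/2
M: M0=0, M1=-1/2, M2=0
seg 0: a=3, c=M0/2=0, d=(M1−M0)/(6·1)=-1/12, b=Δ0−h0·(2M0+M1)/6=-11/12
seg 1: a=2, c=M1/2=-1/4, d=(M2−M1)/(6·2)=1/24, b=Δ1−h1·(2M1+M2)/6=-7/6
t_q=3/2 → seg 1, τ=1/2; S=2+-7/6·τ+-1/4·τ²+1/24·τ³=87/64

  seg 0: a=3 b=-11/12 c=0 d=-1/12
  seg 1: a=2 b=-7/6 c=-1/4 d=1/24
S(3/2) = 87/64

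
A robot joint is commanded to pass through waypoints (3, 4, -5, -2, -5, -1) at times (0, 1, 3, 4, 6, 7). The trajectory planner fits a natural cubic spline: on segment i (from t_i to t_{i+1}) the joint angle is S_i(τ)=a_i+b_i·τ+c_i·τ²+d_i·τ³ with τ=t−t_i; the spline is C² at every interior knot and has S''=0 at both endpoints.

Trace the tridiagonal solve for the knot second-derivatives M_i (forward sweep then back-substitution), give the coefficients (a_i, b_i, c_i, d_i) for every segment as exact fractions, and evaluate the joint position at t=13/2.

Δ: Δ0=1, Δ1=-9/2, Δ2=3, Δ3=-3/2, Δ4=4
row 1: diag=6, rhs=-33; c'=1/3, d'=-11/2
row 2: denom=6−2·1/3=16/3; d'=(45−2·-11/2)/(16/3)=21/2
row 3: denom=6−1·3/16=93/16; d'=(-27−1·21/2)/(93/16)=-200/31
row 4: denom=6−2·32/93=494/93; d'=(33−2·-200/31)/(494/93)=4269/494
back: M4=4269/494
back: M3=-200/31−32/93·4269/494=-2328/247
back: M2=21/2−3/16·-2328/247=3030/247
back: M1=-11/2−1/3·3030/247=-4737/494
M: M0=0, M1=-4737/494, M2=3030/247, M3=-2328/247, M4=4269/494, M5=0
seg 0: a=3, c=M0/2=0, d=(M1−M0)/(6·1)=-1579/988, b=Δ0−h0·(2M0+M1)/6=2567/988
seg 1: a=4, c=M1/2=-4737/988, d=(M2−M1)/(6·2)=3599/1976, b=Δ1−h1·(2M1+M2)/6=-1085/494
seg 2: a=-5, c=M2/2=1515/247, d=(M3−M2)/(6·1)=-47/13, b=Δ2−h2·(2M2+M3)/6=119/247
seg 3: a=-2, c=M3/2=-1164/247, d=(M4−M3)/(6·2)=2975/1976, b=Δ3−h3·(2M3+M4)/6=470/247
seg 4: a=-5, c=M4/2=4269/988, d=(M5−M4)/(6·1)=-1423/988, b=Δ4−h4·(2M4+M5)/6=553/494
t_q=13/2 → seg 4, τ=1/2; S=-5+553/494·τ+4269/988·τ²+-1423/988·τ³=-27981/7904

  seg 0: a=3 b=2567/988 c=0 d=-1579/988
  seg 1: a=4 b=-1085/494 c=-4737/988 d=3599/1976
  seg 2: a=-5 b=119/247 c=1515/247 d=-47/13
  seg 3: a=-2 b=470/247 c=-1164/247 d=2975/1976
  seg 4: a=-5 b=553/494 c=4269/988 d=-1423/988
S(13/2) = -27981/7904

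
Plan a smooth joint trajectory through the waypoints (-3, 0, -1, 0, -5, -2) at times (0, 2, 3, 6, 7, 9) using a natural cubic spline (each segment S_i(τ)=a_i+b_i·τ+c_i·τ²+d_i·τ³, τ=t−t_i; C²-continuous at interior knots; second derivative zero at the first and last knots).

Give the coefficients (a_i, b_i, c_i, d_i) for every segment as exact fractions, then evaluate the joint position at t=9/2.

  seg 0: a=-3 b=28763/11310 c=0 d=-5899/22620
  seg 1: a=0 b=-6631/11310 c=-5899/3770 d=6509/5655
  seg 2: a=-1 b=-2971/11310 c=7119/3770 d=-49/87
  seg 3: a=0 b=-46819/11310 c=-11991/3770 d=13121/5655
  seg 4: a=-5 b=-40039/11310 c=14251/3770 d=-14251/22620
S(9/2) = 62/65

Δ: Δ0=3/2, Δ1=-1, Δ2=1/3, Δ3=-5, Δ4=3/2
row 1: diag=6, rhs=-15; c'=1/6, d'=-5/2
row 2: denom=8−1·1/6=47/6; d'=(8−1·-5/2)/(47/6)=63/47
row 3: denom=8−3·18/47=322/47; d'=(-32−3·63/47)/(322/47)=-1693/322
row 4: denom=6−1·47/322=1885/322; d'=(39−1·-1693/322)/(1885/322)=14251/1885
back: M4=14251/1885
back: M3=-1693/322−47/322·14251/1885=-11991/1885
back: M2=63/47−18/47·-11991/1885=7119/1885
back: M1=-5/2−1/6·7119/1885=-5899/1885
M: M0=0, M1=-5899/1885, M2=7119/1885, M3=-11991/1885, M4=14251/1885, M5=0
seg 0: a=-3, c=M0/2=0, d=(M1−M0)/(6·2)=-5899/22620, b=Δ0−h0·(2M0+M1)/6=28763/11310
seg 1: a=0, c=M1/2=-5899/3770, d=(M2−M1)/(6·1)=6509/5655, b=Δ1−h1·(2M1+M2)/6=-6631/11310
seg 2: a=-1, c=M2/2=7119/3770, d=(M3−M2)/(6·3)=-49/87, b=Δ2−h2·(2M2+M3)/6=-2971/11310
seg 3: a=0, c=M3/2=-11991/3770, d=(M4−M3)/(6·1)=13121/5655, b=Δ3−h3·(2M3+M4)/6=-46819/11310
seg 4: a=-5, c=M4/2=14251/3770, d=(M5−M4)/(6·2)=-14251/22620, b=Δ4−h4·(2M4+M5)/6=-40039/11310
t_q=9/2 → seg 2, τ=3/2; S=-1+-2971/11310·τ+7119/3770·τ²+-49/87·τ³=62/65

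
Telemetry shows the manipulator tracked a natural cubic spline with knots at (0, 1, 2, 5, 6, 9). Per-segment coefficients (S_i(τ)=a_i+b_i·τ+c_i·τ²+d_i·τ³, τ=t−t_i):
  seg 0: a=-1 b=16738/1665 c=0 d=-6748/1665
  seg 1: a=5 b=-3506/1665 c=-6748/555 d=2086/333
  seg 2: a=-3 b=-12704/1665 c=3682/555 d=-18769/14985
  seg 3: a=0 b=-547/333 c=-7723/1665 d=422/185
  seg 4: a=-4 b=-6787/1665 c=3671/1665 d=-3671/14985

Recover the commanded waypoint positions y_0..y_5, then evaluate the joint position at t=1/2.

y_0 = S_0(0) = a_0 = -1
y_1 = S_1(0) = a_1 = 5
y_2 = S_2(0) = a_2 = -3
y_3 = S_3(0) = a_3 = 0
y_4 = S_4(0) = a_4 = -4
y_5 = S_4(3) = -3
t_q=1/2 is in segment 0 (τ=1/2); S_0(τ)=3907/1110

y_0=-1 y_1=5 y_2=-3 y_3=0 y_4=-4 y_5=-3
S(1/2) = 3907/1110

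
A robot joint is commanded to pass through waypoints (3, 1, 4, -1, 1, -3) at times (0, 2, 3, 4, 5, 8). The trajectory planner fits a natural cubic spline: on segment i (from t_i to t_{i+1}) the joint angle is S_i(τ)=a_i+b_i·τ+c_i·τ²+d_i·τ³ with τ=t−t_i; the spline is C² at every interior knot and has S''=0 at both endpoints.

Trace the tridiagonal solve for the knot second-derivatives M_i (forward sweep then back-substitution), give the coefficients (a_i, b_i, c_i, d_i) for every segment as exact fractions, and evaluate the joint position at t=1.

Δ: Δ0=-1, Δ1=3, Δ2=-5, Δ3=2, Δ4=-4/3
row 1: diag=6, rhs=24; c'=1/6, d'=4
row 2: denom=4−1·1/6=23/6; d'=(-48−1·4)/(23/6)=-312/23
row 3: denom=4−1·6/23=86/23; d'=(42−1·-312/23)/(86/23)=639/43
row 4: denom=8−1·23/86=665/86; d'=(-20−1·639/43)/(665/86)=-2998/665
back: M4=-2998/665
back: M3=639/43−23/86·-2998/665=10684/665
back: M2=-312/23−6/23·10684/665=-11808/665
back: M1=4−1/6·-11808/665=4628/665
M: M0=0, M1=4628/665, M2=-11808/665, M3=10684/665, M4=-2998/665, M5=0
seg 0: a=3, c=M0/2=0, d=(M1−M0)/(6·2)=1157/1995, b=Δ0−h0·(2M0+M1)/6=-6623/1995
seg 1: a=1, c=M1/2=2314/665, d=(M2−M1)/(6·1)=-1174/285, b=Δ1−h1·(2M1+M2)/6=7261/1995
seg 2: a=4, c=M2/2=-5904/665, d=(M3−M2)/(6·1)=11246/1995, b=Δ2−h2·(2M2+M3)/6=-3509/1995
seg 3: a=-1, c=M3/2=5342/665, d=(M4−M3)/(6·1)=-6841/1995, b=Δ3−h3·(2M3+M4)/6=-1039/399
seg 4: a=1, c=M4/2=-1499/665, d=(M5−M4)/(6·3)=1499/5985, b=Δ4−h4·(2M4+M5)/6=6334/1995
t_q=1 → seg 0, τ=1; S=3+-6623/1995·τ+0·τ²+1157/1995·τ³=173/665

  seg 0: a=3 b=-6623/1995 c=0 d=1157/1995
  seg 1: a=1 b=7261/1995 c=2314/665 d=-1174/285
  seg 2: a=4 b=-3509/1995 c=-5904/665 d=11246/1995
  seg 3: a=-1 b=-1039/399 c=5342/665 d=-6841/1995
  seg 4: a=1 b=6334/1995 c=-1499/665 d=1499/5985
S(1) = 173/665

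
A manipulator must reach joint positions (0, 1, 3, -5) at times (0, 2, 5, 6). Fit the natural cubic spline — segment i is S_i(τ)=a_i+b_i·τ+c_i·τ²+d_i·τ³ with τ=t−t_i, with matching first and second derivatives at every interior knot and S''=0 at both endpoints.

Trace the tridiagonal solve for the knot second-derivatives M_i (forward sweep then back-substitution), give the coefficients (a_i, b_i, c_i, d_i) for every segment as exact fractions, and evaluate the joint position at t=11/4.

  seg 0: a=0 b=-115/426 c=0 d=41/213
  seg 1: a=1 b=869/426 c=82/71 d=-229/426
  seg 2: a=3 b=-1181/213 c=-523/142 d=523/426
S(11/4) = 26835/9088

Δ: Δ0=1/2, Δ1=2/3, Δ2=-8
row 1: diag=10, rhs=1; c'=3/10, d'=1/10
row 2: denom=8−3·3/10=71/10; d'=(-52−3·1/10)/(71/10)=-523/71
back: M2=-523/71
back: M1=1/10−3/10·-523/71=164/71
M: M0=0, M1=164/71, M2=-523/71, M3=0
seg 0: a=0, c=M0/2=0, d=(M1−M0)/(6·2)=41/213, b=Δ0−h0·(2M0+M1)/6=-115/426
seg 1: a=1, c=M1/2=82/71, d=(M2−M1)/(6·3)=-229/426, b=Δ1−h1·(2M1+M2)/6=869/426
seg 2: a=3, c=M2/2=-523/142, d=(M3−M2)/(6·1)=523/426, b=Δ2−h2·(2M2+M3)/6=-1181/213
t_q=11/4 → seg 1, τ=3/4; S=1+869/426·τ+82/71·τ²+-229/426·τ³=26835/9088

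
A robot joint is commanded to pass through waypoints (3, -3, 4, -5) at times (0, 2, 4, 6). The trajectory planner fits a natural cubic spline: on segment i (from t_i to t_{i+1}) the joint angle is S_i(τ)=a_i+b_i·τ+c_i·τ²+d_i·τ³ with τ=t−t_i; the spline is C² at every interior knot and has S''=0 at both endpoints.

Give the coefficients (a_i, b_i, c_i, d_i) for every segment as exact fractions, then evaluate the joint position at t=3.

Δ: Δ0=-3, Δ1=7/2, Δ2=-9/2
row 1: diag=8, rhs=39; c'=1/4, d'=39/8
row 2: denom=8−2·1/4=15/2; d'=(-48−2·39/8)/(15/2)=-77/10
back: M2=-77/10
back: M1=39/8−1/4·-77/10=34/5
M: M0=0, M1=34/5, M2=-77/10, M3=0
seg 0: a=3, c=M0/2=0, d=(M1−M0)/(6·2)=17/30, b=Δ0−h0·(2M0+M1)/6=-79/15
seg 1: a=-3, c=M1/2=17/5, d=(M2−M1)/(6·2)=-29/24, b=Δ1−h1·(2M1+M2)/6=23/15
seg 2: a=4, c=M2/2=-77/20, d=(M3−M2)/(6·2)=77/120, b=Δ2−h2·(2M2+M3)/6=19/30
t_q=3 → seg 1, τ=1; S=-3+23/15·τ+17/5·τ²+-29/24·τ³=29/40

  seg 0: a=3 b=-79/15 c=0 d=17/30
  seg 1: a=-3 b=23/15 c=17/5 d=-29/24
  seg 2: a=4 b=19/30 c=-77/20 d=77/120
S(3) = 29/40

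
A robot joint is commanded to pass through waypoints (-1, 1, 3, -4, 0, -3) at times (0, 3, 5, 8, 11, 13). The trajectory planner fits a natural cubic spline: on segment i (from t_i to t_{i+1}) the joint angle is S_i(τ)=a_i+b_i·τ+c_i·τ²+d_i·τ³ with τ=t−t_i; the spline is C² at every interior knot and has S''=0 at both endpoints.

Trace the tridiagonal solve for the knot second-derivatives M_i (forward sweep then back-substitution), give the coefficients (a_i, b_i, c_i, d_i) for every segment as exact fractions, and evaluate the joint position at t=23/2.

Δ: Δ0=2/3, Δ1=1, Δ2=-7/3, Δ3=4/3, Δ4=-3/2
row 1: diag=10, rhs=2; c'=1/5, d'=1/5
row 2: denom=10−2·1/5=48/5; d'=(-20−2·1/5)/(48/5)=-17/8
row 3: denom=12−3·5/16=177/16; d'=(22−3·-17/8)/(177/16)=454/177
row 4: denom=10−3·16/59=542/59; d'=(-17−3·454/177)/(542/59)=-1457/542
back: M4=-1457/542
back: M3=454/177−16/59·-1457/542=2678/813
back: M2=-17/8−5/16·2678/813=-5129/1626
back: M1=1/5−1/5·-5129/1626=1351/1626
M: M0=0, M1=1351/1626, M2=-5129/1626, M3=2678/813, M4=-1457/542, M5=0
seg 0: a=-1, c=M0/2=0, d=(M1−M0)/(6·3)=1351/29268, b=Δ0−h0·(2M0+M1)/6=817/3252
seg 1: a=1, c=M1/2=1351/3252, d=(M2−M1)/(6·2)=-90/271, b=Δ1−h1·(2M1+M2)/6=2435/1626
seg 2: a=3, c=M2/2=-5129/3252, d=(M3−M2)/(6·3)=1165/3252, b=Δ2−h2·(2M2+M3)/6=-1343/1626
seg 3: a=-4, c=M3/2=1339/813, d=(M4−M3)/(6·3)=-9727/29268, b=Δ3−h3·(2M3+M4)/6=-2005/3252
seg 4: a=0, c=M4/2=-1457/1084, d=(M5−M4)/(6·2)=1457/6504, b=Δ4−h4·(2M4+M5)/6=475/1626
t_q=23/2 → seg 4, τ=1/2; S=0+475/1626·τ+-1457/1084·τ²+1457/6504·τ³=-2809/17344

  seg 0: a=-1 b=817/3252 c=0 d=1351/29268
  seg 1: a=1 b=2435/1626 c=1351/3252 d=-90/271
  seg 2: a=3 b=-1343/1626 c=-5129/3252 d=1165/3252
  seg 3: a=-4 b=-2005/3252 c=1339/813 d=-9727/29268
  seg 4: a=0 b=475/1626 c=-1457/1084 d=1457/6504
S(23/2) = -2809/17344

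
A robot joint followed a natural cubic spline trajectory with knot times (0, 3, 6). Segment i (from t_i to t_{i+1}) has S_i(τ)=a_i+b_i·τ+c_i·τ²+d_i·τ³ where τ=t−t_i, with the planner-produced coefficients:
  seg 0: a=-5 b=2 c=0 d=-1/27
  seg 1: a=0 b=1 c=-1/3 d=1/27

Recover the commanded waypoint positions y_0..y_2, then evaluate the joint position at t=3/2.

y_0=-5 y_1=0 y_2=1
S(3/2) = -17/8

y_0 = S_0(0) = a_0 = -5
y_1 = S_1(0) = a_1 = 0
y_2 = S_1(3) = 1
t_q=3/2 is in segment 0 (τ=3/2); S_0(τ)=-17/8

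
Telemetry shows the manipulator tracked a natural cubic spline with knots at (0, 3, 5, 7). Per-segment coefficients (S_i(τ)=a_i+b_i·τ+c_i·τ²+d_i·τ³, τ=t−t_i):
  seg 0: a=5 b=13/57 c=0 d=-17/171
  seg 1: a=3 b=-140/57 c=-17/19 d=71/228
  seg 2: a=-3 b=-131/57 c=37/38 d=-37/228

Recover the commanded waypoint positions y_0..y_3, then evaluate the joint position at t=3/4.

y_0 = S_0(0) = a_0 = 5
y_1 = S_1(0) = a_1 = 3
y_2 = S_2(0) = a_2 = -3
y_3 = S_2(2) = -5
t_q=3/4 is in segment 0 (τ=3/4); S_0(τ)=6237/1216

y_0=5 y_1=3 y_2=-3 y_3=-5
S(3/4) = 6237/1216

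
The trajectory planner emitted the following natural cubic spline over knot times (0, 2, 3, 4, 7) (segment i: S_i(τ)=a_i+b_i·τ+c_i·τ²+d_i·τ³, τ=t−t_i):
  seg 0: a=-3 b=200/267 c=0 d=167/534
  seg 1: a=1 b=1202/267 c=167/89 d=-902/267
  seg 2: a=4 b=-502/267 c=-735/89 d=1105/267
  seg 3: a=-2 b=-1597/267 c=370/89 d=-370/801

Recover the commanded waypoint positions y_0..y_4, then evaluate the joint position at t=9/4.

y_0=-3 y_1=1 y_2=4 y_3=-2 y_4=5
S(9/4) = 6237/2848

y_0 = S_0(0) = a_0 = -3
y_1 = S_1(0) = a_1 = 1
y_2 = S_2(0) = a_2 = 4
y_3 = S_3(0) = a_3 = -2
y_4 = S_3(3) = 5
t_q=9/4 is in segment 1 (τ=1/4); S_1(τ)=6237/2848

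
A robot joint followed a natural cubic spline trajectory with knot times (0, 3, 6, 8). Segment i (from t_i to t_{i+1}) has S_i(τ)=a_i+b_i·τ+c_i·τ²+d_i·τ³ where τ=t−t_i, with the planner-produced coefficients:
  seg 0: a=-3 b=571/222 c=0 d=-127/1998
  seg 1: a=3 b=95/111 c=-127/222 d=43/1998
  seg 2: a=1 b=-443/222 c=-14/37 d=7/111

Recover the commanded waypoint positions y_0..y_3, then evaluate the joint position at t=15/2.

y_0 = S_0(0) = a_0 = -3
y_1 = S_1(0) = a_1 = 3
y_2 = S_2(0) = a_2 = 1
y_3 = S_2(2) = -4
t_q=15/2 is in segment 2 (τ=3/2); S_2(τ)=-779/296

y_0=-3 y_1=3 y_2=1 y_3=-4
S(15/2) = -779/296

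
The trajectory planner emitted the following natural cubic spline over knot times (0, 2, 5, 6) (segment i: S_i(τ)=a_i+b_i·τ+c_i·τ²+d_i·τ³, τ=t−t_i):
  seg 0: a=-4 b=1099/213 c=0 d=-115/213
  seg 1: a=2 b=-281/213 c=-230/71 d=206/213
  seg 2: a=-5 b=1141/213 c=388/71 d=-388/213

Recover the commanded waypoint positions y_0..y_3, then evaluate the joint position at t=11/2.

y_0=-4 y_1=2 y_2=-5 y_3=4
S(11/2) = -84/71

y_0 = S_0(0) = a_0 = -4
y_1 = S_1(0) = a_1 = 2
y_2 = S_2(0) = a_2 = -5
y_3 = S_2(1) = 4
t_q=11/2 is in segment 2 (τ=1/2); S_2(τ)=-84/71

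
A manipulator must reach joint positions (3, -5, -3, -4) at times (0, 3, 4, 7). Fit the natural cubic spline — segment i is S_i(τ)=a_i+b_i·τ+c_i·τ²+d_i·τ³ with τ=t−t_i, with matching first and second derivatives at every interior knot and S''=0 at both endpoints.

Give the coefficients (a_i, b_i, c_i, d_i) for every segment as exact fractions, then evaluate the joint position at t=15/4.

Δ: Δ0=-8/3, Δ1=2, Δ2=-1/3
row 1: diag=8, rhs=28; c'=1/8, d'=7/2
row 2: denom=8−1·1/8=63/8; d'=(-14−1·7/2)/(63/8)=-20/9
back: M2=-20/9
back: M1=7/2−1/8·-20/9=34/9
M: M0=0, M1=34/9, M2=-20/9, M3=0
seg 0: a=3, c=M0/2=0, d=(M1−M0)/(6·3)=17/81, b=Δ0−h0·(2M0+M1)/6=-41/9
seg 1: a=-5, c=M1/2=17/9, d=(M2−M1)/(6·1)=-1, b=Δ1−h1·(2M1+M2)/6=10/9
seg 2: a=-3, c=M2/2=-10/9, d=(M3−M2)/(6·3)=10/81, b=Δ2−h2·(2M2+M3)/6=17/9
t_q=15/4 → seg 1, τ=3/4; S=-5+10/9·τ+17/9·τ²+-1·τ³=-677/192

  seg 0: a=3 b=-41/9 c=0 d=17/81
  seg 1: a=-5 b=10/9 c=17/9 d=-1
  seg 2: a=-3 b=17/9 c=-10/9 d=10/81
S(15/4) = -677/192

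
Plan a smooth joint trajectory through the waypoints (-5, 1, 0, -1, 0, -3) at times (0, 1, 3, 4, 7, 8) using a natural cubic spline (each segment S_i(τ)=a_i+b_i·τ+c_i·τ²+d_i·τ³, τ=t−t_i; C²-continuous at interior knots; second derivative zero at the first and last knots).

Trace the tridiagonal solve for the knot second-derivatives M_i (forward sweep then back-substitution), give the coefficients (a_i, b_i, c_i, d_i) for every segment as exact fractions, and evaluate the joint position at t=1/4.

  seg 0: a=-5 b=18403/2568 c=0 d=-2995/2568
  seg 1: a=1 b=4709/1284 c=-2995/856 d=1817/2568
  seg 2: a=0 b=-2359/1284 c=639/856 d=233/2568
  seg 3: a=-1 b=-185/2568 c=109/107 d=-2269/7704
  seg 4: a=0 b=-2455/1284 c=-1397/856 d=1397/2568
S(1/4) = -176769/54784

Δ: Δ0=6, Δ1=-1/2, Δ2=-1, Δ3=1/3, Δ4=-3
row 1: diag=6, rhs=-39; c'=1/3, d'=-13/2
row 2: denom=6−2·1/3=16/3; d'=(-3−2·-13/2)/(16/3)=15/8
row 3: denom=8−1·3/16=125/16; d'=(8−1·15/8)/(125/16)=98/125
row 4: denom=8−3·48/125=856/125; d'=(-20−3·98/125)/(856/125)=-1397/428
back: M4=-1397/428
back: M3=98/125−48/125·-1397/428=218/107
back: M2=15/8−3/16·218/107=639/428
back: M1=-13/2−1/3·639/428=-2995/428
M: M0=0, M1=-2995/428, M2=639/428, M3=218/107, M4=-1397/428, M5=0
seg 0: a=-5, c=M0/2=0, d=(M1−M0)/(6·1)=-2995/2568, b=Δ0−h0·(2M0+M1)/6=18403/2568
seg 1: a=1, c=M1/2=-2995/856, d=(M2−M1)/(6·2)=1817/2568, b=Δ1−h1·(2M1+M2)/6=4709/1284
seg 2: a=0, c=M2/2=639/856, d=(M3−M2)/(6·1)=233/2568, b=Δ2−h2·(2M2+M3)/6=-2359/1284
seg 3: a=-1, c=M3/2=109/107, d=(M4−M3)/(6·3)=-2269/7704, b=Δ3−h3·(2M3+M4)/6=-185/2568
seg 4: a=0, c=M4/2=-1397/856, d=(M5−M4)/(6·1)=1397/2568, b=Δ4−h4·(2M4+M5)/6=-2455/1284
t_q=1/4 → seg 0, τ=1/4; S=-5+18403/2568·τ+0·τ²+-2995/2568·τ³=-176769/54784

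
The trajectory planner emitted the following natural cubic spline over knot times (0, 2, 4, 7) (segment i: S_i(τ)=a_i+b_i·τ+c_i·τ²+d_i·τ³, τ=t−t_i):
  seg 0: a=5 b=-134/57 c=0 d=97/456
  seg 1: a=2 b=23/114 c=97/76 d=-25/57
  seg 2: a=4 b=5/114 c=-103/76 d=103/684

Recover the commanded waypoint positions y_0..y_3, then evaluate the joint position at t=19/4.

y_0=5 y_1=2 y_2=4 y_3=-4
S(19/4) = 16217/4864

y_0 = S_0(0) = a_0 = 5
y_1 = S_1(0) = a_1 = 2
y_2 = S_2(0) = a_2 = 4
y_3 = S_2(3) = -4
t_q=19/4 is in segment 2 (τ=3/4); S_2(τ)=16217/4864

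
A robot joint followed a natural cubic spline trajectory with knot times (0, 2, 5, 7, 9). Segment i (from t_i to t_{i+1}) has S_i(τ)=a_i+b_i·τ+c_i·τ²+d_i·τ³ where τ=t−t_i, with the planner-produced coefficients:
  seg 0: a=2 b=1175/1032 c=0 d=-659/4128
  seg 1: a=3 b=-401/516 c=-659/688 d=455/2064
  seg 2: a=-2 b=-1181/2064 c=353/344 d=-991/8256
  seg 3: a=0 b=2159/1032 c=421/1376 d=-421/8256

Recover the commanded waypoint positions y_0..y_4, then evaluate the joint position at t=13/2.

y_0=2 y_1=3 y_2=-2 y_3=0 y_4=5
S(13/2) = -21015/22016

y_0 = S_0(0) = a_0 = 2
y_1 = S_1(0) = a_1 = 3
y_2 = S_2(0) = a_2 = -2
y_3 = S_3(0) = a_3 = 0
y_4 = S_3(2) = 5
t_q=13/2 is in segment 2 (τ=3/2); S_2(τ)=-21015/22016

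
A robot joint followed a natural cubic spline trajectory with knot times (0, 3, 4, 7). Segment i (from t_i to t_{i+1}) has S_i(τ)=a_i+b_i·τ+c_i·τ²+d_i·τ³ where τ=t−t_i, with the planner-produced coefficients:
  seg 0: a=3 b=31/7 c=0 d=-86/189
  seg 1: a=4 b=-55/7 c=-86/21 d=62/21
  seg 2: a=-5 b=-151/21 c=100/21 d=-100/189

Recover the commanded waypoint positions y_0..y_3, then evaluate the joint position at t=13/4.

y_0=3 y_1=4 y_2=-5 y_3=2
S(13/4) = 409/224

y_0 = S_0(0) = a_0 = 3
y_1 = S_1(0) = a_1 = 4
y_2 = S_2(0) = a_2 = -5
y_3 = S_2(3) = 2
t_q=13/4 is in segment 1 (τ=1/4); S_1(τ)=409/224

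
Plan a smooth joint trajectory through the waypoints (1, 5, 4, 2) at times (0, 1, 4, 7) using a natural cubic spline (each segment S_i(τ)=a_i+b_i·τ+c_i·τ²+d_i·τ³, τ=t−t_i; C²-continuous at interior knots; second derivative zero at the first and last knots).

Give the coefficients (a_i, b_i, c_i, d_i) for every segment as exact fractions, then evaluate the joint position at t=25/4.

Δ: Δ0=4, Δ1=-1/3, Δ2=-2/3
row 1: diag=8, rhs=-26; c'=3/8, d'=-13/4
row 2: denom=12−3·3/8=87/8; d'=(-2−3·-13/4)/(87/8)=62/87
back: M2=62/87
back: M1=-13/4−3/8·62/87=-102/29
M: M0=0, M1=-102/29, M2=62/87, M3=0
seg 0: a=1, c=M0/2=0, d=(M1−M0)/(6·1)=-17/29, b=Δ0−h0·(2M0+M1)/6=133/29
seg 1: a=5, c=M1/2=-51/29, d=(M2−M1)/(6·3)=184/783, b=Δ1−h1·(2M1+M2)/6=82/29
seg 2: a=4, c=M2/2=31/87, d=(M3−M2)/(6·3)=-31/783, b=Δ2−h2·(2M2+M3)/6=-40/29
t_q=25/4 → seg 2, τ=9/4; S=4+-40/29·τ+31/87·τ²+-31/783·τ³=4175/1856

  seg 0: a=1 b=133/29 c=0 d=-17/29
  seg 1: a=5 b=82/29 c=-51/29 d=184/783
  seg 2: a=4 b=-40/29 c=31/87 d=-31/783
S(25/4) = 4175/1856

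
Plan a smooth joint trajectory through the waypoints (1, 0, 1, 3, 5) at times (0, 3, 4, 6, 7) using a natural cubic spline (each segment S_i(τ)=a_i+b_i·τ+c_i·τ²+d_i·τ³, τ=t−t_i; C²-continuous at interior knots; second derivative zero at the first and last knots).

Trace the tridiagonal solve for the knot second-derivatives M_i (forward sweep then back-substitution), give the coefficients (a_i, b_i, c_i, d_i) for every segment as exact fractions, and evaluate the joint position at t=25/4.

  seg 0: a=1 b=-326/375 c=0 d=67/1125
  seg 1: a=0 b=277/375 c=67/125 d=-103/375
  seg 2: a=1 b=74/75 c=-36/125 d=221/1500
  seg 3: a=3 b=601/375 c=149/250 d=-149/750
S(25/4) = 54957/16000

Δ: Δ0=-1/3, Δ1=1, Δ2=1, Δ3=2
row 1: diag=8, rhs=8; c'=1/8, d'=1
row 2: denom=6−1·1/8=47/8; d'=(0−1·1)/(47/8)=-8/47
row 3: denom=6−2·16/47=250/47; d'=(6−2·-8/47)/(250/47)=149/125
back: M3=149/125
back: M2=-8/47−16/47·149/125=-72/125
back: M1=1−1/8·-72/125=134/125
M: M0=0, M1=134/125, M2=-72/125, M3=149/125, M4=0
seg 0: a=1, c=M0/2=0, d=(M1−M0)/(6·3)=67/1125, b=Δ0−h0·(2M0+M1)/6=-326/375
seg 1: a=0, c=M1/2=67/125, d=(M2−M1)/(6·1)=-103/375, b=Δ1−h1·(2M1+M2)/6=277/375
seg 2: a=1, c=M2/2=-36/125, d=(M3−M2)/(6·2)=221/1500, b=Δ2−h2·(2M2+M3)/6=74/75
seg 3: a=3, c=M3/2=149/250, d=(M4−M3)/(6·1)=-149/750, b=Δ3−h3·(2M3+M4)/6=601/375
t_q=25/4 → seg 3, τ=1/4; S=3+601/375·τ+149/250·τ²+-149/750·τ³=54957/16000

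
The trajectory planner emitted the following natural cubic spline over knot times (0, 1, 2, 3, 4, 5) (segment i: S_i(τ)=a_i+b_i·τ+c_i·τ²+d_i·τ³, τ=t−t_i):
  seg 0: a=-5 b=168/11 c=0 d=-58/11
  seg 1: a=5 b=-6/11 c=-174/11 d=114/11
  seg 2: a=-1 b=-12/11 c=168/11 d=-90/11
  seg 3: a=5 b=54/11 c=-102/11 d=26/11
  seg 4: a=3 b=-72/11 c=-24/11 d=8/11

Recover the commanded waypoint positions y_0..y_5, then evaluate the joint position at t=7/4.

y_0 = S_0(0) = a_0 = -5
y_1 = S_1(0) = a_1 = 5
y_2 = S_2(0) = a_2 = -1
y_3 = S_3(0) = a_3 = 5
y_4 = S_4(0) = a_4 = 3
y_5 = S_4(1) = -5
t_q=7/4 is in segment 1 (τ=3/4); S_1(τ)=23/352

y_0=-5 y_1=5 y_2=-1 y_3=5 y_4=3 y_5=-5
S(7/4) = 23/352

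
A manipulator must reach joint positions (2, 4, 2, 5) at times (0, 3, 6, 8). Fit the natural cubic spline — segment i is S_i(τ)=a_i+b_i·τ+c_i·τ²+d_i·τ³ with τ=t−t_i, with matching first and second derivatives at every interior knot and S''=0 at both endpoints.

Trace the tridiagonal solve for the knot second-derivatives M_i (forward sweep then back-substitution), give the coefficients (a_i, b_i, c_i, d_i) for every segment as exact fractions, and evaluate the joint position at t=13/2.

Δ: Δ0=2/3, Δ1=-2/3, Δ2=3/2
row 1: diag=12, rhs=-8; c'=1/4, d'=-2/3
row 2: denom=10−3·1/4=37/4; d'=(13−3·-2/3)/(37/4)=60/37
back: M2=60/37
back: M1=-2/3−1/4·60/37=-119/111
M: M0=0, M1=-119/111, M2=60/37, M3=0
seg 0: a=2, c=M0/2=0, d=(M1−M0)/(6·3)=-119/1998, b=Δ0−h0·(2M0+M1)/6=89/74
seg 1: a=4, c=M1/2=-119/222, d=(M2−M1)/(6·3)=299/1998, b=Δ1−h1·(2M1+M2)/6=-15/37
seg 2: a=2, c=M2/2=30/37, d=(M3−M2)/(6·2)=-5/37, b=Δ2−h2·(2M2+M3)/6=31/74
t_q=13/2 → seg 2, τ=1/2; S=2+31/74·τ+30/37·τ²+-5/37·τ³=709/296

  seg 0: a=2 b=89/74 c=0 d=-119/1998
  seg 1: a=4 b=-15/37 c=-119/222 d=299/1998
  seg 2: a=2 b=31/74 c=30/37 d=-5/37
S(13/2) = 709/296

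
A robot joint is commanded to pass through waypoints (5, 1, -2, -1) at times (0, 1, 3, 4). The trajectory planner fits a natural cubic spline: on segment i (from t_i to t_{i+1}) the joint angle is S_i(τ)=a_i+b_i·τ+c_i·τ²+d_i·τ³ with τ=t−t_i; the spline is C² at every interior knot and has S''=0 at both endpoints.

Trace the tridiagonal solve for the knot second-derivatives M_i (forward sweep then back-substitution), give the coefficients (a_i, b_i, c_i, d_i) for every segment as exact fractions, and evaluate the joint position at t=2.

  seg 0: a=5 b=-69/16 c=0 d=5/16
  seg 1: a=1 b=-27/8 c=15/16 d=0
  seg 2: a=-2 b=3/8 c=15/16 d=-5/16
S(2) = -23/16

Δ: Δ0=-4, Δ1=-3/2, Δ2=1
row 1: diag=6, rhs=15; c'=1/3, d'=5/2
row 2: denom=6−2·1/3=16/3; d'=(15−2·5/2)/(16/3)=15/8
back: M2=15/8
back: M1=5/2−1/3·15/8=15/8
M: M0=0, M1=15/8, M2=15/8, M3=0
seg 0: a=5, c=M0/2=0, d=(M1−M0)/(6·1)=5/16, b=Δ0−h0·(2M0+M1)/6=-69/16
seg 1: a=1, c=M1/2=15/16, d=(M2−M1)/(6·2)=0, b=Δ1−h1·(2M1+M2)/6=-27/8
seg 2: a=-2, c=M2/2=15/16, d=(M3−M2)/(6·1)=-5/16, b=Δ2−h2·(2M2+M3)/6=3/8
t_q=2 → seg 1, τ=1; S=1+-27/8·τ+15/16·τ²+0·τ³=-23/16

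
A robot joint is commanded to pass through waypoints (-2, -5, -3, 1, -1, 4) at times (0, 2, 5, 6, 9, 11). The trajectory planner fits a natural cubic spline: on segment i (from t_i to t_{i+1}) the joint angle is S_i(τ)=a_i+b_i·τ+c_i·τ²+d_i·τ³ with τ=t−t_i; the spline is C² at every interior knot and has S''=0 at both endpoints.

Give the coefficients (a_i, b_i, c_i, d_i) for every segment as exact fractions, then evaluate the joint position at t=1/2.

Δ: Δ0=-3/2, Δ1=2/3, Δ2=4, Δ3=-2/3, Δ4=5/2
row 1: diag=10, rhs=13; c'=3/10, d'=13/10
row 2: denom=8−3·3/10=71/10; d'=(20−3·13/10)/(71/10)=161/71
row 3: denom=8−1·10/71=558/71; d'=(-28−1·161/71)/(558/71)=-2149/558
row 4: denom=10−3·71/186=549/62; d'=(19−3·-2149/558)/(549/62)=5683/1647
back: M4=5683/1647
back: M3=-2149/558−71/186·5683/1647=-25537/4941
back: M2=161/71−10/71·-25537/4941=14801/4941
back: M1=13/10−3/10·14801/4941=661/1647
M: M0=0, M1=661/1647, M2=14801/4941, M3=-25537/4941, M4=5683/1647, M5=0
seg 0: a=-2, c=M0/2=0, d=(M1−M0)/(6·2)=661/19764, b=Δ0−h0·(2M0+M1)/6=-16145/9882
seg 1: a=-5, c=M1/2=661/3294, d=(M2−M1)/(6·3)=6409/44469, b=Δ1−h1·(2M1+M2)/6=-12179/9882
seg 2: a=-3, c=M2/2=14801/9882, d=(M3−M2)/(6·1)=-83/61, b=Δ2−h2·(2M2+M3)/6=38173/9882
seg 3: a=1, c=M3/2=-25537/9882, d=(M4−M3)/(6·3)=21293/44469, b=Δ3−h3·(2M3+M4)/6=27437/9882
seg 4: a=-1, c=M4/2=5683/3294, d=(M5−M4)/(6·2)=-5683/19764, b=Δ4−h4·(2M4+M5)/6=1973/9882
t_q=1/2 → seg 0, τ=1/2; S=-2+-16145/9882·τ+0·τ²+661/19764·τ³=-148241/52704

  seg 0: a=-2 b=-16145/9882 c=0 d=661/19764
  seg 1: a=-5 b=-12179/9882 c=661/3294 d=6409/44469
  seg 2: a=-3 b=38173/9882 c=14801/9882 d=-83/61
  seg 3: a=1 b=27437/9882 c=-25537/9882 d=21293/44469
  seg 4: a=-1 b=1973/9882 c=5683/3294 d=-5683/19764
S(1/2) = -148241/52704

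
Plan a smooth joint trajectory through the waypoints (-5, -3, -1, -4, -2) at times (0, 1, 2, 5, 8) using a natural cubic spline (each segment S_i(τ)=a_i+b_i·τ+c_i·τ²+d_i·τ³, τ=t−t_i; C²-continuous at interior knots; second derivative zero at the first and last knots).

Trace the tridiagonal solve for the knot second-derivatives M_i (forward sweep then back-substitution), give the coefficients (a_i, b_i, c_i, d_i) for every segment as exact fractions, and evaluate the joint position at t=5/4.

Δ: Δ0=2, Δ1=2, Δ2=-1, Δ3=2/3
row 1: diag=4, rhs=0; c'=1/4, d'=0
row 2: denom=8−1·1/4=31/4; d'=(-18−1·0)/(31/4)=-72/31
row 3: denom=12−3·12/31=336/31; d'=(10−3·-72/31)/(336/31)=263/168
back: M3=263/168
back: M2=-72/31−12/31·263/168=-41/14
back: M1=0−1/4·-41/14=41/56
M: M0=0, M1=41/56, M2=-41/14, M3=263/168, M4=0
seg 0: a=-5, c=M0/2=0, d=(M1−M0)/(6·1)=41/336, b=Δ0−h0·(2M0+M1)/6=631/336
seg 1: a=-3, c=M1/2=41/112, d=(M2−M1)/(6·1)=-205/336, b=Δ1−h1·(2M1+M2)/6=377/168
seg 2: a=-1, c=M2/2=-41/28, d=(M3−M2)/(6·3)=755/3024, b=Δ2−h2·(2M2+M3)/6=55/48
seg 3: a=-4, c=M3/2=263/336, d=(M4−M3)/(6·3)=-263/3024, b=Δ3−h3·(2M3+M4)/6=-151/168
t_q=5/4 → seg 1, τ=1/4; S=-3+377/168·τ+41/112·τ²+-205/336·τ³=-17387/7168

  seg 0: a=-5 b=631/336 c=0 d=41/336
  seg 1: a=-3 b=377/168 c=41/112 d=-205/336
  seg 2: a=-1 b=55/48 c=-41/28 d=755/3024
  seg 3: a=-4 b=-151/168 c=263/336 d=-263/3024
S(5/4) = -17387/7168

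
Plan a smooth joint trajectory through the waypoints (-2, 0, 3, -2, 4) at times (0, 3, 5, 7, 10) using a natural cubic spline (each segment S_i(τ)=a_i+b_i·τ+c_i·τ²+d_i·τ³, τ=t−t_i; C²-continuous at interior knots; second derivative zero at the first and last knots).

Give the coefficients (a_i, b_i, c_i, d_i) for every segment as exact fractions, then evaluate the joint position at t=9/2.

Δ: Δ0=2/3, Δ1=3/2, Δ2=-5/2, Δ3=2
row 1: diag=10, rhs=5; c'=1/5, d'=1/2
row 2: denom=8−2·1/5=38/5; d'=(-24−2·1/2)/(38/5)=-125/38
row 3: denom=10−2·5/19=180/19; d'=(27−2·-125/38)/(180/19)=319/90
back: M3=319/90
back: M2=-125/38−5/19·319/90=-38/9
back: M1=1/2−1/5·-38/9=121/90
M: M0=0, M1=121/90, M2=-38/9, M3=319/90, M4=0
seg 0: a=-2, c=M0/2=0, d=(M1−M0)/(6·3)=121/1620, b=Δ0−h0·(2M0+M1)/6=-1/180
seg 1: a=0, c=M1/2=121/180, d=(M2−M1)/(6·2)=-167/360, b=Δ1−h1·(2M1+M2)/6=181/90
seg 2: a=3, c=M2/2=-19/9, d=(M3−M2)/(6·2)=233/360, b=Δ2−h2·(2M2+M3)/6=-13/15
seg 3: a=-2, c=M3/2=319/180, d=(M4−M3)/(6·3)=-319/1620, b=Δ3−h3·(2M3+M4)/6=-139/90
t_q=9/2 → seg 1, τ=3/2; S=0+181/90·τ+121/180·τ²+-167/360·τ³=569/192

  seg 0: a=-2 b=-1/180 c=0 d=121/1620
  seg 1: a=0 b=181/90 c=121/180 d=-167/360
  seg 2: a=3 b=-13/15 c=-19/9 d=233/360
  seg 3: a=-2 b=-139/90 c=319/180 d=-319/1620
S(9/2) = 569/192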